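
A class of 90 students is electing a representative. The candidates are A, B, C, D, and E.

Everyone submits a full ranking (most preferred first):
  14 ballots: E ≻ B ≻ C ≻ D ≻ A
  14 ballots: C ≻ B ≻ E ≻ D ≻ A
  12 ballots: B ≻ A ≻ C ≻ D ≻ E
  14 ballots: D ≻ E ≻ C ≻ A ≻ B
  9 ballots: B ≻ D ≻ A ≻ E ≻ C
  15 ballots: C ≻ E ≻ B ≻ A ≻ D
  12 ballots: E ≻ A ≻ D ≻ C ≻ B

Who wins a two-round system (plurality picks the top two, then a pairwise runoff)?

Round 1 first-place votes: A 0, B 21, C 29, D 14, E 26. C and E advance.
Runoff: C is ranked above E on 41 ballots, E above C on 49.

E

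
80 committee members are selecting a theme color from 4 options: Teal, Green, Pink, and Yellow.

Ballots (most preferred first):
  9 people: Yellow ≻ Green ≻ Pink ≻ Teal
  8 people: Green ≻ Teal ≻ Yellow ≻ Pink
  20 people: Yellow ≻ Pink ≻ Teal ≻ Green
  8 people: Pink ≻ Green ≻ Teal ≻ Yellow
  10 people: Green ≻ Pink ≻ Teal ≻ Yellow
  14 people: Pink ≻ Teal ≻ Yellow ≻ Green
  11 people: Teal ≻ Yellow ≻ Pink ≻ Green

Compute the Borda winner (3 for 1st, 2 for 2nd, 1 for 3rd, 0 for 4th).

Teal: 9×0 + 8×2 + 20×1 + 8×1 + 10×1 + 14×2 + 11×3 = 115
Green: 9×2 + 8×3 + 20×0 + 8×2 + 10×3 + 14×0 + 11×0 = 88
Pink: 9×1 + 8×0 + 20×2 + 8×3 + 10×2 + 14×3 + 11×1 = 146
Yellow: 9×3 + 8×1 + 20×3 + 8×0 + 10×0 + 14×1 + 11×2 = 131

Pink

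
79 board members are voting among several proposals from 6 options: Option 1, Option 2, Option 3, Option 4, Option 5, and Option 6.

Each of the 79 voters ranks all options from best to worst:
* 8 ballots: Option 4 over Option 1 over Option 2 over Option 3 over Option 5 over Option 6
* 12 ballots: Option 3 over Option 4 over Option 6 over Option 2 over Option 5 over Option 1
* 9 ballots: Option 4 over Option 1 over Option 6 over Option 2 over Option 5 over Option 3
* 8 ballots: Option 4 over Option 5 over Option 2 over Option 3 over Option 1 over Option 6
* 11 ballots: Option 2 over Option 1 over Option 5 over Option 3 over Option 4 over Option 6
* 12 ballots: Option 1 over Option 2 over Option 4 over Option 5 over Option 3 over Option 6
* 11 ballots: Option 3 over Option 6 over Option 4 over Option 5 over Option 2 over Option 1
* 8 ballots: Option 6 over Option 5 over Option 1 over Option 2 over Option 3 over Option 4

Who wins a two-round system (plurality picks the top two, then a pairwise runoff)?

Round 1 first-place votes: Option 1 12, Option 2 11, Option 3 23, Option 4 25, Option 5 0, Option 6 8. Option 4 and Option 3 advance.
Runoff: Option 4 is ranked above Option 3 on 37 ballots, Option 3 above Option 4 on 42.

Option 3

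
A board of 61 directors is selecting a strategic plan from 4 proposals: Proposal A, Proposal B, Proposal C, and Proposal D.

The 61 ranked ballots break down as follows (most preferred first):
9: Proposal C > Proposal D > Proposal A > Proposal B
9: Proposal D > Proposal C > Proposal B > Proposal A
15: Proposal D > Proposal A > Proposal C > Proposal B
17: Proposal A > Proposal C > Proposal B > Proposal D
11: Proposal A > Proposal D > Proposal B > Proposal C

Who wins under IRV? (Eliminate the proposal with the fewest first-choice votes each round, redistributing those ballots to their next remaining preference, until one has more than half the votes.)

Proposal D

Round 1: Proposal A 28, Proposal B 0, Proposal C 9, Proposal D 24. Proposal B eliminated.
Round 2: Proposal A 28, Proposal C 9, Proposal D 24. Proposal C eliminated.
Round 3: Proposal A 28, Proposal D 33. Proposal D has a majority (≥31).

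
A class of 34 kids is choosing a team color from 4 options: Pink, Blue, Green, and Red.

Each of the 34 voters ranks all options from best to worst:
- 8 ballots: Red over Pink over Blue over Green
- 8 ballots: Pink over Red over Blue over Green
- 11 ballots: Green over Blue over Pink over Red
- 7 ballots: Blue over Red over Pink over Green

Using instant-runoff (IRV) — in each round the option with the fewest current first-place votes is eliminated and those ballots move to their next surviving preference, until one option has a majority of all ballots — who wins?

Round 1: Pink 8, Blue 7, Green 11, Red 8. Blue eliminated.
Round 2: Pink 8, Green 11, Red 15. Pink eliminated.
Round 3: Green 11, Red 23. Red has a majority (≥18).

Red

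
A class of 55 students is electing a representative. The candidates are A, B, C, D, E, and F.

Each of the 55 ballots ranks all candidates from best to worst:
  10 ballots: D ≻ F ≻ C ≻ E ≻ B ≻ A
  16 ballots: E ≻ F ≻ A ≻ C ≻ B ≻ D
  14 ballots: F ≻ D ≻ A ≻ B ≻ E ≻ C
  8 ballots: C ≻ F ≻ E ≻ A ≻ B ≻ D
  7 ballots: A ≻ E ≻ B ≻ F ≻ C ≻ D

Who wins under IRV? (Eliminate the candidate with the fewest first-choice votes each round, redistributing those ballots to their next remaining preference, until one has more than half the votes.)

Round 1: A 7, B 0, C 8, D 10, E 16, F 14. B eliminated.
Round 2: A 7, C 8, D 10, E 16, F 14. A eliminated.
Round 3: C 8, D 10, E 23, F 14. C eliminated.
Round 4: D 10, E 23, F 22. D eliminated.
Round 5: E 23, F 32. F has a majority (≥28).

F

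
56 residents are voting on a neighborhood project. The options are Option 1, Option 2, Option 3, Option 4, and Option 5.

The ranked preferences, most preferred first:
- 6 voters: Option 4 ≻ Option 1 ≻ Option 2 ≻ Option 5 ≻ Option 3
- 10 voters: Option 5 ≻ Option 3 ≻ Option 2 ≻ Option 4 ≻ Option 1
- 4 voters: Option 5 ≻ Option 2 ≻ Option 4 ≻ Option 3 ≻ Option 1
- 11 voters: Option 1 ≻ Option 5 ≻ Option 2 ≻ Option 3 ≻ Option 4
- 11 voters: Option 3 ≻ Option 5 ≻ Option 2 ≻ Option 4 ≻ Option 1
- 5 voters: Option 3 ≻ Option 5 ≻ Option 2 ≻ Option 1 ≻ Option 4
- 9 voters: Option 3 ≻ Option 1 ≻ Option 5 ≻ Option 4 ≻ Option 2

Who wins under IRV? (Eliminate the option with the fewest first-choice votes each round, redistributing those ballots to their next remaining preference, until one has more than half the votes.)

Round 1: Option 1 11, Option 2 0, Option 3 25, Option 4 6, Option 5 14. Option 2 eliminated.
Round 2: Option 1 11, Option 3 25, Option 4 6, Option 5 14. Option 4 eliminated.
Round 3: Option 1 17, Option 3 25, Option 5 14. Option 5 eliminated.
Round 4: Option 1 17, Option 3 39. Option 3 has a majority (≥29).

Option 3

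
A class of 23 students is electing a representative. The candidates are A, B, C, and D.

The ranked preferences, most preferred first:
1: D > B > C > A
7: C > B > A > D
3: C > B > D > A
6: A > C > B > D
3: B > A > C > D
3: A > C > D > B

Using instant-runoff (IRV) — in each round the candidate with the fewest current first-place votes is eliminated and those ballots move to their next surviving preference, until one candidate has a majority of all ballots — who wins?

A

Round 1: A 9, B 3, C 10, D 1. D eliminated.
Round 2: A 9, B 4, C 10. B eliminated.
Round 3: A 12, C 11. A has a majority (≥12).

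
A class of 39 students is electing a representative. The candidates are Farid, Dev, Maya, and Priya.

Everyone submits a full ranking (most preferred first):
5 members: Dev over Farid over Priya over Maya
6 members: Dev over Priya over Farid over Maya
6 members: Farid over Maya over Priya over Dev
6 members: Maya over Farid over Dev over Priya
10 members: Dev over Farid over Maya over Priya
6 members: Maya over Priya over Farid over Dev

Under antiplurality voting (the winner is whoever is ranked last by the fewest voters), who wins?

Farid

Last-place votes: Farid 0, Dev 12, Maya 11, Priya 16.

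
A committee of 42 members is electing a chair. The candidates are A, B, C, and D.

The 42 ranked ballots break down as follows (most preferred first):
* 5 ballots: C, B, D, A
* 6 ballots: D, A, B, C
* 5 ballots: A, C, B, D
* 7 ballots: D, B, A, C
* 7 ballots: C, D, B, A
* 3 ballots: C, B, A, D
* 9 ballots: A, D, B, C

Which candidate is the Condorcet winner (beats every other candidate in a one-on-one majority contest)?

D

D vs A: 25–17
D vs B: 29–13
D vs C: 22–20
D beats every other candidate.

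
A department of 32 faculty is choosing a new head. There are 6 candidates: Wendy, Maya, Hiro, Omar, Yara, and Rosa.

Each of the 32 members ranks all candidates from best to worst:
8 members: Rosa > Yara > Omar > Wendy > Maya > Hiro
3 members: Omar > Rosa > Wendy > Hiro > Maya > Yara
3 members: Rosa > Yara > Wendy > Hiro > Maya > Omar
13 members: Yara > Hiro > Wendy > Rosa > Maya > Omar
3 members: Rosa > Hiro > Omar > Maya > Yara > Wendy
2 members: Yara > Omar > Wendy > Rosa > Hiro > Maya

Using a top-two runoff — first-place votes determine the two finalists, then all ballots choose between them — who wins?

Rosa

Round 1 first-place votes: Wendy 0, Maya 0, Hiro 0, Omar 3, Yara 15, Rosa 14. Yara and Rosa advance.
Runoff: Yara is ranked above Rosa on 15 ballots, Rosa above Yara on 17.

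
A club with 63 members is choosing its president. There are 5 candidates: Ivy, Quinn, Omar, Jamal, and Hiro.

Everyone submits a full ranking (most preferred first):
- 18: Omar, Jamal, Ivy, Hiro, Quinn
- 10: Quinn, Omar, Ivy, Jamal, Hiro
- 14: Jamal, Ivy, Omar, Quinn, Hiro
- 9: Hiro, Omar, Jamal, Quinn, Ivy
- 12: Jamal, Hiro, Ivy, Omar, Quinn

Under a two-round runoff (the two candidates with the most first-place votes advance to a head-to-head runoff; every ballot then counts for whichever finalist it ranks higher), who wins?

Round 1 first-place votes: Ivy 0, Quinn 10, Omar 18, Jamal 26, Hiro 9. Jamal and Omar advance.
Runoff: Jamal is ranked above Omar on 26 ballots, Omar above Jamal on 37.

Omar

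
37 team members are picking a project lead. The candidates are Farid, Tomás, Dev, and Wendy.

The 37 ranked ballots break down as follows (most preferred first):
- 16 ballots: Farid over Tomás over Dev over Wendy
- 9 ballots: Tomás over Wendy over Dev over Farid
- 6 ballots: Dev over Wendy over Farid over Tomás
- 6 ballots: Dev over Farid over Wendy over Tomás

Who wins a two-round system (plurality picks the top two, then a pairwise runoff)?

Round 1 first-place votes: Farid 16, Tomás 9, Dev 12, Wendy 0. Farid and Dev advance.
Runoff: Farid is ranked above Dev on 16 ballots, Dev above Farid on 21.

Dev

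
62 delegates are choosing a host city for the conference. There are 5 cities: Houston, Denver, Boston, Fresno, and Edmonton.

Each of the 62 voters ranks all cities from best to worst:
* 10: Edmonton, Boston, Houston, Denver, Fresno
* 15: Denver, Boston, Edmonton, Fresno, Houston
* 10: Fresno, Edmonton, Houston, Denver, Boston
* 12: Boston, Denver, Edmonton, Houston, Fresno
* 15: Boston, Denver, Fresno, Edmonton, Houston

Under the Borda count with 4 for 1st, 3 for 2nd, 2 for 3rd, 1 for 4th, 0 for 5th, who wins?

Houston: 10×2 + 15×0 + 10×2 + 12×1 + 15×0 = 52
Denver: 10×1 + 15×4 + 10×1 + 12×3 + 15×3 = 161
Boston: 10×3 + 15×3 + 10×0 + 12×4 + 15×4 = 183
Fresno: 10×0 + 15×1 + 10×4 + 12×0 + 15×2 = 85
Edmonton: 10×4 + 15×2 + 10×3 + 12×2 + 15×1 = 139

Boston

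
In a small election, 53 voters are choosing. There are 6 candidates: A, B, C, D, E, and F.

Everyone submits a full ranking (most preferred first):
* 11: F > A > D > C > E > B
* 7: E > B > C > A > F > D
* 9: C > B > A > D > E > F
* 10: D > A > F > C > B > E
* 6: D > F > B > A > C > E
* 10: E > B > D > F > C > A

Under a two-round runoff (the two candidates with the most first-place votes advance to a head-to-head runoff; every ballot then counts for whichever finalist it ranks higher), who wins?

D

Round 1 first-place votes: A 0, B 0, C 9, D 16, E 17, F 11. E and D advance.
Runoff: E is ranked above D on 17 ballots, D above E on 36.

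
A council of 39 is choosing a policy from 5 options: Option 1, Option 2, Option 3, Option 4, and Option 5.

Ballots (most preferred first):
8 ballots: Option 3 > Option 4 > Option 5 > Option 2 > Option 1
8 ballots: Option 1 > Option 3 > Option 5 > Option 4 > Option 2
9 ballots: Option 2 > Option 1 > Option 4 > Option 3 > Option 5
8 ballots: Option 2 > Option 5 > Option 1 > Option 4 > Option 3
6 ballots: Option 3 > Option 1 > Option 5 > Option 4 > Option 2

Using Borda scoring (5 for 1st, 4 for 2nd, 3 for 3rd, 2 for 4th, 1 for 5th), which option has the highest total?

Option 1

Option 1: 8×1 + 8×5 + 9×4 + 8×3 + 6×4 = 132
Option 2: 8×2 + 8×1 + 9×5 + 8×5 + 6×1 = 115
Option 3: 8×5 + 8×4 + 9×2 + 8×1 + 6×5 = 128
Option 4: 8×4 + 8×2 + 9×3 + 8×2 + 6×2 = 103
Option 5: 8×3 + 8×3 + 9×1 + 8×4 + 6×3 = 107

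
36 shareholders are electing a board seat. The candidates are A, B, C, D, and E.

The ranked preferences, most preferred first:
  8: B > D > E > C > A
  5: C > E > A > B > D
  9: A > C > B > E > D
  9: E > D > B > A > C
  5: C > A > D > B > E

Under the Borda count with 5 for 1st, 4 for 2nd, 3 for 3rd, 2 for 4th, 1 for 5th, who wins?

A: 8×1 + 5×3 + 9×5 + 9×2 + 5×4 = 106
B: 8×5 + 5×2 + 9×3 + 9×3 + 5×2 = 114
C: 8×2 + 5×5 + 9×4 + 9×1 + 5×5 = 111
D: 8×4 + 5×1 + 9×1 + 9×4 + 5×3 = 97
E: 8×3 + 5×4 + 9×2 + 9×5 + 5×1 = 112

B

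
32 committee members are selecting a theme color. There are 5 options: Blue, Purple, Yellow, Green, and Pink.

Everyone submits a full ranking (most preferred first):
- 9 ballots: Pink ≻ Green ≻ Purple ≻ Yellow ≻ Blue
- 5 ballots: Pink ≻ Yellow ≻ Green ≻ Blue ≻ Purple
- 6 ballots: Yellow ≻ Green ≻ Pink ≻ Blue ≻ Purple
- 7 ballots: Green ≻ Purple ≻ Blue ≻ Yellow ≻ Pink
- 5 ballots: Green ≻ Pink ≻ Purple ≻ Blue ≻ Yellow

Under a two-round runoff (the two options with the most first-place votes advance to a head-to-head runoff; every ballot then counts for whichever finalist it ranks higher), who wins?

Green

Round 1 first-place votes: Blue 0, Purple 0, Yellow 6, Green 12, Pink 14. Pink and Green advance.
Runoff: Pink is ranked above Green on 14 ballots, Green above Pink on 18.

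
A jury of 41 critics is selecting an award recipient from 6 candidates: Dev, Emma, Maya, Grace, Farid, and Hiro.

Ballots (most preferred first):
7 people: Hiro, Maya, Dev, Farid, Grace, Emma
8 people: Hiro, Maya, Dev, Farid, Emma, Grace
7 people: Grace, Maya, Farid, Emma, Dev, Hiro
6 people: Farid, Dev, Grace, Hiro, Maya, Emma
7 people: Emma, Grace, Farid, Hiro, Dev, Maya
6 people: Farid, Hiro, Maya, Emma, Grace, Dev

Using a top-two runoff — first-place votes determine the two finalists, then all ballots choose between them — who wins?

Round 1 first-place votes: Dev 0, Emma 7, Maya 0, Grace 7, Farid 12, Hiro 15. Hiro and Farid advance.
Runoff: Hiro is ranked above Farid on 15 ballots, Farid above Hiro on 26.

Farid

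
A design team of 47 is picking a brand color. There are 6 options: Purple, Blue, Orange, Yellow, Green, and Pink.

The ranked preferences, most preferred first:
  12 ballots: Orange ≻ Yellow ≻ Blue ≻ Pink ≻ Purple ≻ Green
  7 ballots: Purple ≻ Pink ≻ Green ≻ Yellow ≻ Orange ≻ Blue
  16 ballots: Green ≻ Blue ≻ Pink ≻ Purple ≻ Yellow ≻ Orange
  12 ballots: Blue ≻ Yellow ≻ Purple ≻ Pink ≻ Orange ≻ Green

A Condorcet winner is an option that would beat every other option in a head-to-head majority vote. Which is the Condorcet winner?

Blue vs Purple: 40–7
Blue vs Orange: 28–19
Blue vs Yellow: 28–19
Blue vs Green: 24–23
Blue vs Pink: 40–7
Blue beats every other option.

Blue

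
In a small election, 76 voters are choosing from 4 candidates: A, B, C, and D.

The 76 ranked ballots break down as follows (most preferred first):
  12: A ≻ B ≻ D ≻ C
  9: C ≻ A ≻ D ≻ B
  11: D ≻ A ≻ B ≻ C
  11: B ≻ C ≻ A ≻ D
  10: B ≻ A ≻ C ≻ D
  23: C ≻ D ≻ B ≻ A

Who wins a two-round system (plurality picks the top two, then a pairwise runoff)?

B

Round 1 first-place votes: A 12, B 21, C 32, D 11. C and B advance.
Runoff: C is ranked above B on 32 ballots, B above C on 44.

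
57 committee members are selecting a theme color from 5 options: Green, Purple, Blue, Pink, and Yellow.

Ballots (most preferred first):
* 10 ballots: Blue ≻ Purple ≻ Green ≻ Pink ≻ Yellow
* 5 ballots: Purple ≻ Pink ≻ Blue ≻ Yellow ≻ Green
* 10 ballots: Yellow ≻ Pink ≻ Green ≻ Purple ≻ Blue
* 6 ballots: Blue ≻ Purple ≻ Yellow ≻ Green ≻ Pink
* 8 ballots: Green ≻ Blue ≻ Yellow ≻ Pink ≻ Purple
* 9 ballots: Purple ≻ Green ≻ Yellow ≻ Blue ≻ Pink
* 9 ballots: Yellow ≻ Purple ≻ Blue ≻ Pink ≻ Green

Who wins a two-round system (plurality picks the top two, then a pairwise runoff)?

Blue

Round 1 first-place votes: Green 8, Purple 14, Blue 16, Pink 0, Yellow 19. Yellow and Blue advance.
Runoff: Yellow is ranked above Blue on 28 ballots, Blue above Yellow on 29.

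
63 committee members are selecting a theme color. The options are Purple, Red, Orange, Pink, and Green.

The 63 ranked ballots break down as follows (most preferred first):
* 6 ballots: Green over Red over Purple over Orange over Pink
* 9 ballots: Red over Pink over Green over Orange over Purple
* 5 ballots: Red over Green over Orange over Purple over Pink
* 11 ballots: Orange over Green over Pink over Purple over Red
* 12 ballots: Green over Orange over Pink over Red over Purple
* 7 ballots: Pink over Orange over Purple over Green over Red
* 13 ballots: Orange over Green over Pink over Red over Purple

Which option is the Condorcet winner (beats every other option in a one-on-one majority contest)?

Green

Green vs Purple: 56–7
Green vs Red: 49–14
Green vs Orange: 32–31
Green vs Pink: 47–16
Green beats every other option.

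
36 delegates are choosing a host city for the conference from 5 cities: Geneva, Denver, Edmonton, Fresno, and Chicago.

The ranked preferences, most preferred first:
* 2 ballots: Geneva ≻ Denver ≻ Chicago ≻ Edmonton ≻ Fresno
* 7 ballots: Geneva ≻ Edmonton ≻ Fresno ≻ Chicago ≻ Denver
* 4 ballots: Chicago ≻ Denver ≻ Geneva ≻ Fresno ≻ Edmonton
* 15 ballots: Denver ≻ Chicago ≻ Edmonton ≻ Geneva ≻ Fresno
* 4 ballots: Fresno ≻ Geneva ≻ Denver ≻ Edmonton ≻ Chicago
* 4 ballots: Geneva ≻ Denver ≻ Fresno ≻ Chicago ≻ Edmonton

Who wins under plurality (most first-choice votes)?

Denver

First-place votes: Geneva 13, Denver 15, Edmonton 0, Fresno 4, Chicago 4.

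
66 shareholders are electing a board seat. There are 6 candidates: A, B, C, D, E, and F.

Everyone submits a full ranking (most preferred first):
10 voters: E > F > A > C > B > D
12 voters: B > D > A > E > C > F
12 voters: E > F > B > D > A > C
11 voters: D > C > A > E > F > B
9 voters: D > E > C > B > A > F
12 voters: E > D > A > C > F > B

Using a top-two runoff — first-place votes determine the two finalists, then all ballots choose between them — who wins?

Round 1 first-place votes: A 0, B 12, C 0, D 20, E 34, F 0. E and D advance.
Runoff: E is ranked above D on 34 ballots, D above E on 32.

E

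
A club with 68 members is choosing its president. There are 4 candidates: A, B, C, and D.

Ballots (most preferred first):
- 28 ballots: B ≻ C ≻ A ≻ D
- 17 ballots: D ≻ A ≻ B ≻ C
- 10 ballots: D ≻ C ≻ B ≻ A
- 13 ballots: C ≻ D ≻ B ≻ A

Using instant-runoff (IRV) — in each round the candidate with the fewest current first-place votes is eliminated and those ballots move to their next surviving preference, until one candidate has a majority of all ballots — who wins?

Round 1: A 0, B 28, C 13, D 27. A eliminated.
Round 2: B 28, C 13, D 27. C eliminated.
Round 3: B 28, D 40. D has a majority (≥35).

D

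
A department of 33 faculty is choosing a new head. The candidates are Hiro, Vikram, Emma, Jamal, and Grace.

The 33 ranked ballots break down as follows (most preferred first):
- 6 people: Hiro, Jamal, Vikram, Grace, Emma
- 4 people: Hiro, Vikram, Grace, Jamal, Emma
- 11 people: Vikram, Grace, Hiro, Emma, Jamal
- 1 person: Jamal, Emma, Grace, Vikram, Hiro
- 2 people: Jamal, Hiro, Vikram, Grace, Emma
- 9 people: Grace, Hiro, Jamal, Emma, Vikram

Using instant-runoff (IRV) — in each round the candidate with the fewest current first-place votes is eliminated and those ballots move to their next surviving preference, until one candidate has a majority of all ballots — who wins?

Round 1: Hiro 10, Vikram 11, Emma 0, Jamal 3, Grace 9. Emma eliminated.
Round 2: Hiro 10, Vikram 11, Jamal 3, Grace 9. Jamal eliminated.
Round 3: Hiro 12, Vikram 11, Grace 10. Grace eliminated.
Round 4: Hiro 21, Vikram 12. Hiro has a majority (≥17).

Hiro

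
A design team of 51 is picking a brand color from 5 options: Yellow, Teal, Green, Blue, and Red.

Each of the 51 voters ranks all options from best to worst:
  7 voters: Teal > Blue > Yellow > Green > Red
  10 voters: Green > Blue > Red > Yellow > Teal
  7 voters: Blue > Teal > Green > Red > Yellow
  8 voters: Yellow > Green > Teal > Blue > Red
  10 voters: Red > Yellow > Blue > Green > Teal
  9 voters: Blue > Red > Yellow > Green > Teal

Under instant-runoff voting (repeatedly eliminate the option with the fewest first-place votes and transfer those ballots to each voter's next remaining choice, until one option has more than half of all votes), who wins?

Round 1: Yellow 8, Teal 7, Green 10, Blue 16, Red 10. Teal eliminated.
Round 2: Yellow 8, Green 10, Blue 23, Red 10. Yellow eliminated.
Round 3: Green 18, Blue 23, Red 10. Red eliminated.
Round 4: Green 18, Blue 33. Blue has a majority (≥26).

Blue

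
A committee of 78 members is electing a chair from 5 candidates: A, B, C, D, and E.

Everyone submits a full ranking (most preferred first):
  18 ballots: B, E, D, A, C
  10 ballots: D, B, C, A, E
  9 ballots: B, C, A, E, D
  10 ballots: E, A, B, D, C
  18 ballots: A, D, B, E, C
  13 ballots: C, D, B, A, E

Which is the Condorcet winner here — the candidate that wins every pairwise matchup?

D

D vs A: 41–37
D vs B: 41–37
D vs C: 56–22
D vs E: 41–37
D beats every other candidate.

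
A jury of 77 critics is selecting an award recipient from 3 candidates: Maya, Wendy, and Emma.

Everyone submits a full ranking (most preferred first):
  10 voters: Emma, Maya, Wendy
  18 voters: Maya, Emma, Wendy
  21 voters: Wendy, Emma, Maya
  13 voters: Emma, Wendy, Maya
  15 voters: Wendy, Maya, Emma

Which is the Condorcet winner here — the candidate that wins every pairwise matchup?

Emma

Emma vs Maya: 44–33
Emma vs Wendy: 41–36
Emma beats every other candidate.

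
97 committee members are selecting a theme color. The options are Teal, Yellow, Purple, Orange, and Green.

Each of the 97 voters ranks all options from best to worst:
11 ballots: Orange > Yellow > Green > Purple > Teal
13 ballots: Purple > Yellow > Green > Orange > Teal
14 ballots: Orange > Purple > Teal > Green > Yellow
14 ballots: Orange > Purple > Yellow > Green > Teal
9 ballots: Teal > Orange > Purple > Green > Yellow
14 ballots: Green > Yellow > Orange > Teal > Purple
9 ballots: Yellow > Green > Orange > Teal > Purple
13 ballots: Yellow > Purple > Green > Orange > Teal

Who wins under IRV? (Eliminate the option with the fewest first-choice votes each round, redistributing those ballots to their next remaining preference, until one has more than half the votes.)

Yellow

Round 1: Teal 9, Yellow 22, Purple 13, Orange 39, Green 14. Teal eliminated.
Round 2: Yellow 22, Purple 13, Orange 48, Green 14. Purple eliminated.
Round 3: Yellow 35, Orange 48, Green 14. Green eliminated.
Round 4: Yellow 49, Orange 48. Yellow has a majority (≥49).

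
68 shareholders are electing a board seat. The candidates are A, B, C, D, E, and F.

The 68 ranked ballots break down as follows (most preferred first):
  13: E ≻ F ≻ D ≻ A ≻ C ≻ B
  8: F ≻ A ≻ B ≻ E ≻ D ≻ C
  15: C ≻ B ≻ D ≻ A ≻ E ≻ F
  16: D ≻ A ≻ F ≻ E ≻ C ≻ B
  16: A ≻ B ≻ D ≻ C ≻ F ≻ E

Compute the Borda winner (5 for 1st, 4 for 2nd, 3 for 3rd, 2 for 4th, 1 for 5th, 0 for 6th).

A: 13×2 + 8×4 + 15×2 + 16×4 + 16×5 = 232
B: 13×0 + 8×3 + 15×4 + 16×0 + 16×4 = 148
C: 13×1 + 8×0 + 15×5 + 16×1 + 16×2 = 136
D: 13×3 + 8×1 + 15×3 + 16×5 + 16×3 = 220
E: 13×5 + 8×2 + 15×1 + 16×2 + 16×0 = 128
F: 13×4 + 8×5 + 15×0 + 16×3 + 16×1 = 156

A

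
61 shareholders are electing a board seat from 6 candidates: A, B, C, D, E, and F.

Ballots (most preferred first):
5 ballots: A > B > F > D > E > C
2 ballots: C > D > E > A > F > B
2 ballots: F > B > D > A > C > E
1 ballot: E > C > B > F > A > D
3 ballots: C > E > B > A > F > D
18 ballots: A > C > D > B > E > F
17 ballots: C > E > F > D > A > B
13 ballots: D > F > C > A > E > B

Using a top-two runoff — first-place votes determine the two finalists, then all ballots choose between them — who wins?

C

Round 1 first-place votes: A 23, B 0, C 22, D 13, E 1, F 2. A and C advance.
Runoff: A is ranked above C on 25 ballots, C above A on 36.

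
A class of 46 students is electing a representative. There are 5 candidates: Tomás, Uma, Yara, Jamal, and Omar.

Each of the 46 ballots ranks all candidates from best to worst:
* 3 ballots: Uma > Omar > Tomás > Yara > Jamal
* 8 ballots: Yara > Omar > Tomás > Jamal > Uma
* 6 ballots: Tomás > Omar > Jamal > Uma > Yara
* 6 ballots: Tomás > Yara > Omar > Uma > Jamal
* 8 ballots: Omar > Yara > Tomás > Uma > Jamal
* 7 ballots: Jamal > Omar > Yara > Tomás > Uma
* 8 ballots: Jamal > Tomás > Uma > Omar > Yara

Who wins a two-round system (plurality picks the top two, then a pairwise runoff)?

Tomás

Round 1 first-place votes: Tomás 12, Uma 3, Yara 8, Jamal 15, Omar 8. Jamal and Tomás advance.
Runoff: Jamal is ranked above Tomás on 15 ballots, Tomás above Jamal on 31.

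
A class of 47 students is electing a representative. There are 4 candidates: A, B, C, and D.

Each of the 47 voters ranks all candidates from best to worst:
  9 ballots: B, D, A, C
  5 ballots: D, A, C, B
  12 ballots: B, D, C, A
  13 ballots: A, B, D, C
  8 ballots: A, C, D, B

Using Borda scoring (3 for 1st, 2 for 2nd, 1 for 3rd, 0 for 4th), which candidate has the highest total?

B

A: 9×1 + 5×2 + 12×0 + 13×3 + 8×3 = 82
B: 9×3 + 5×0 + 12×3 + 13×2 + 8×0 = 89
C: 9×0 + 5×1 + 12×1 + 13×0 + 8×2 = 33
D: 9×2 + 5×3 + 12×2 + 13×1 + 8×1 = 78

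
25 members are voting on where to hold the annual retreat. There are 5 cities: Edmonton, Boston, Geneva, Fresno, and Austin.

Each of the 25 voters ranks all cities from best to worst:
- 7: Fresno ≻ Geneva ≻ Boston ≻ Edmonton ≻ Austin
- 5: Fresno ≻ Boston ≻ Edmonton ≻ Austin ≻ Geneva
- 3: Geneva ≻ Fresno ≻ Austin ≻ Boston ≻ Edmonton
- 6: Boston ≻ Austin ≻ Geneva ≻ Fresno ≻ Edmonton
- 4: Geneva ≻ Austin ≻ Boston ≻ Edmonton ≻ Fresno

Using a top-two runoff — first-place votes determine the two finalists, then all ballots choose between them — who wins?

Round 1 first-place votes: Edmonton 0, Boston 6, Geneva 7, Fresno 12, Austin 0. Fresno and Geneva advance.
Runoff: Fresno is ranked above Geneva on 12 ballots, Geneva above Fresno on 13.

Geneva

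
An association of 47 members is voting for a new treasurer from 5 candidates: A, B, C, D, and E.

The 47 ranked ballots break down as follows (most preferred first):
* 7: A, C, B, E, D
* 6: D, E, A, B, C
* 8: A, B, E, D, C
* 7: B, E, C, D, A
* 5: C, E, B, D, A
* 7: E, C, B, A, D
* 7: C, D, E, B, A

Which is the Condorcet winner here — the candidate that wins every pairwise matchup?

E vs A: 32–15
E vs B: 25–22
E vs C: 28–19
E vs D: 34–13
E beats every other candidate.

E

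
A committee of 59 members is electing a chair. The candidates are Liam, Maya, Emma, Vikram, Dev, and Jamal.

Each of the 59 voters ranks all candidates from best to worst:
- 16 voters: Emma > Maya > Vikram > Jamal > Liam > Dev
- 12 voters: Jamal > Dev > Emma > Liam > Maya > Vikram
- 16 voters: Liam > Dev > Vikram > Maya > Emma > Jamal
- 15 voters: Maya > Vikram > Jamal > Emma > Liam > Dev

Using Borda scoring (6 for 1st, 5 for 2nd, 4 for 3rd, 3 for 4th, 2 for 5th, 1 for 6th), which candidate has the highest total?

Maya

Liam: 16×2 + 12×3 + 16×6 + 15×2 = 194
Maya: 16×5 + 12×2 + 16×3 + 15×6 = 242
Emma: 16×6 + 12×4 + 16×2 + 15×3 = 221
Vikram: 16×4 + 12×1 + 16×4 + 15×5 = 215
Dev: 16×1 + 12×5 + 16×5 + 15×1 = 171
Jamal: 16×3 + 12×6 + 16×1 + 15×4 = 196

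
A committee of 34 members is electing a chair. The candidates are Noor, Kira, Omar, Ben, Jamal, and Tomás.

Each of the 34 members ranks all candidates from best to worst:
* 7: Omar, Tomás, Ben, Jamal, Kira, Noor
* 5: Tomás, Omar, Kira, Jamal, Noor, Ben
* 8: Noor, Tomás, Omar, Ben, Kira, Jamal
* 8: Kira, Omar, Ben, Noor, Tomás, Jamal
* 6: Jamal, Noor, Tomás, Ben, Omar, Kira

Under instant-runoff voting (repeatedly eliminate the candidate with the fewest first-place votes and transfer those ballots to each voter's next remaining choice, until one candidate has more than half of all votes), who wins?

Omar

Round 1: Noor 8, Kira 8, Omar 7, Ben 0, Jamal 6, Tomás 5. Ben eliminated.
Round 2: Noor 8, Kira 8, Omar 7, Jamal 6, Tomás 5. Tomás eliminated.
Round 3: Noor 8, Kira 8, Omar 12, Jamal 6. Jamal eliminated.
Round 4: Noor 14, Kira 8, Omar 12. Kira eliminated.
Round 5: Noor 14, Omar 20. Omar has a majority (≥18).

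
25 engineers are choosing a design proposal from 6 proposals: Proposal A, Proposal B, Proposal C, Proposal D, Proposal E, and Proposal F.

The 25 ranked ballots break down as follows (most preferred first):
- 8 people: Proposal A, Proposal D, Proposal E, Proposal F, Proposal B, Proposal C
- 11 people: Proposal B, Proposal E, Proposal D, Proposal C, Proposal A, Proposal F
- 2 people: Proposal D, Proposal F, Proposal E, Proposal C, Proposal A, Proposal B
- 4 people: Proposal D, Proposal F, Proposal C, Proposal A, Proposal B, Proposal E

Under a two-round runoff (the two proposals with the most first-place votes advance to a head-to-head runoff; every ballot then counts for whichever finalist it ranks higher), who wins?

Round 1 first-place votes: Proposal A 8, Proposal B 11, Proposal C 0, Proposal D 6, Proposal E 0, Proposal F 0. Proposal B and Proposal A advance.
Runoff: Proposal B is ranked above Proposal A on 11 ballots, Proposal A above Proposal B on 14.

Proposal A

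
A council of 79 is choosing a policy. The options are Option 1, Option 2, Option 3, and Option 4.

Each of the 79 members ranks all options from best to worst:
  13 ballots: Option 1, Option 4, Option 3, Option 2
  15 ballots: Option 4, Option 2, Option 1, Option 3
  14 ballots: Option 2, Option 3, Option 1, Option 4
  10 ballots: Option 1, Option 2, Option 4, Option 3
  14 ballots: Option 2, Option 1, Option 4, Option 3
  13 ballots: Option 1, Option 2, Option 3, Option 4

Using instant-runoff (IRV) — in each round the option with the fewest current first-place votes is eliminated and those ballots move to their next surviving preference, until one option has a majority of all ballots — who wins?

Round 1: Option 1 36, Option 2 28, Option 3 0, Option 4 15. Option 3 eliminated.
Round 2: Option 1 36, Option 2 28, Option 4 15. Option 4 eliminated.
Round 3: Option 1 36, Option 2 43. Option 2 has a majority (≥40).

Option 2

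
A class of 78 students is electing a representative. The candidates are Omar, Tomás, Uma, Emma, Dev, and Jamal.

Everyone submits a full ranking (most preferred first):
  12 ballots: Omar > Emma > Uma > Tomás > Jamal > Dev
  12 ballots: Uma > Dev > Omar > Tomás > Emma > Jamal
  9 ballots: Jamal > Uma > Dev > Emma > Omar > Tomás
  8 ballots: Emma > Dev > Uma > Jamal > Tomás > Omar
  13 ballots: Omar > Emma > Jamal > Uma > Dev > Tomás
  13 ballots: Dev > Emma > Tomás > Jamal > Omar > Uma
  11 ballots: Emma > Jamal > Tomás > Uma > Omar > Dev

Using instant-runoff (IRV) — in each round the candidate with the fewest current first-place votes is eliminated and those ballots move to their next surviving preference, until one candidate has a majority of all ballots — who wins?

Round 1: Omar 25, Tomás 0, Uma 12, Emma 19, Dev 13, Jamal 9. Tomás eliminated.
Round 2: Omar 25, Uma 12, Emma 19, Dev 13, Jamal 9. Jamal eliminated.
Round 3: Omar 25, Uma 21, Emma 19, Dev 13. Dev eliminated.
Round 4: Omar 25, Uma 21, Emma 32. Uma eliminated.
Round 5: Omar 37, Emma 41. Emma has a majority (≥40).

Emma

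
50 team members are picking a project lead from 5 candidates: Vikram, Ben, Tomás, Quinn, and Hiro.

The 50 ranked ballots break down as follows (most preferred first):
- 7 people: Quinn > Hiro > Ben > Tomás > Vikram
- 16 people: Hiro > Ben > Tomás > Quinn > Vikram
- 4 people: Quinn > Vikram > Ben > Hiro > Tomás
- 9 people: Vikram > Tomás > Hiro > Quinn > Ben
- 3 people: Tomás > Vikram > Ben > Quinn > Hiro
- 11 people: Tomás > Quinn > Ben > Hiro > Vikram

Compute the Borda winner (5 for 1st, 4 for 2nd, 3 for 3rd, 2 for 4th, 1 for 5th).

Tomás

Vikram: 7×1 + 16×1 + 4×4 + 9×5 + 3×4 + 11×1 = 107
Ben: 7×3 + 16×4 + 4×3 + 9×1 + 3×3 + 11×3 = 148
Tomás: 7×2 + 16×3 + 4×1 + 9×4 + 3×5 + 11×5 = 172
Quinn: 7×5 + 16×2 + 4×5 + 9×2 + 3×2 + 11×4 = 155
Hiro: 7×4 + 16×5 + 4×2 + 9×3 + 3×1 + 11×2 = 168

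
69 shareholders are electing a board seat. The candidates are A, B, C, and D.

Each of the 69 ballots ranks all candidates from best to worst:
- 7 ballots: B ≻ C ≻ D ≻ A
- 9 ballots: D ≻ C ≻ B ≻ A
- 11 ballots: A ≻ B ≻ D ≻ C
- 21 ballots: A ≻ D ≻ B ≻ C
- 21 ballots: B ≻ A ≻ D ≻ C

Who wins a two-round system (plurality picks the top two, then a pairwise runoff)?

B

Round 1 first-place votes: A 32, B 28, C 0, D 9. A and B advance.
Runoff: A is ranked above B on 32 ballots, B above A on 37.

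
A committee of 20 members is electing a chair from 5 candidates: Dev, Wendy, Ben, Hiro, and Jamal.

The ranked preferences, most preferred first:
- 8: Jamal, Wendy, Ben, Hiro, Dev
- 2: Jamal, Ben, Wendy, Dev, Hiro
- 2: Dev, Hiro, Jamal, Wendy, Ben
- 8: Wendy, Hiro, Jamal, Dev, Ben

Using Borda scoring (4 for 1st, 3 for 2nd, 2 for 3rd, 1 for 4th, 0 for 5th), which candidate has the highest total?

Dev: 8×0 + 2×1 + 2×4 + 8×1 = 18
Wendy: 8×3 + 2×2 + 2×1 + 8×4 = 62
Ben: 8×2 + 2×3 + 2×0 + 8×0 = 22
Hiro: 8×1 + 2×0 + 2×3 + 8×3 = 38
Jamal: 8×4 + 2×4 + 2×2 + 8×2 = 60

Wendy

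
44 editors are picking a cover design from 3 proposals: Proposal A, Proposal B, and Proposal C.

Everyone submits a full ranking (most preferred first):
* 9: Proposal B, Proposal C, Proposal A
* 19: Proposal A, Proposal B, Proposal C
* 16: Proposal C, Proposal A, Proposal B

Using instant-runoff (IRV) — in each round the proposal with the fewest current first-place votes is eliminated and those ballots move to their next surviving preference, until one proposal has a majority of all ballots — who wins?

Proposal C

Round 1: Proposal A 19, Proposal B 9, Proposal C 16. Proposal B eliminated.
Round 2: Proposal A 19, Proposal C 25. Proposal C has a majority (≥23).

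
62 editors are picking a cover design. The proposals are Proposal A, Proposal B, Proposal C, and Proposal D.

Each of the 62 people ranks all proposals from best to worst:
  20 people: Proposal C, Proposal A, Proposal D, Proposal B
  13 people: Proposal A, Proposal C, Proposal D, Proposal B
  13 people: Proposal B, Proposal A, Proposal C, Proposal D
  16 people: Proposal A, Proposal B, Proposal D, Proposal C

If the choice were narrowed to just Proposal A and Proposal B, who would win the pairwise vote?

Proposal A

Proposal A is ranked above Proposal B on 49 ballots; Proposal B above Proposal A on 13.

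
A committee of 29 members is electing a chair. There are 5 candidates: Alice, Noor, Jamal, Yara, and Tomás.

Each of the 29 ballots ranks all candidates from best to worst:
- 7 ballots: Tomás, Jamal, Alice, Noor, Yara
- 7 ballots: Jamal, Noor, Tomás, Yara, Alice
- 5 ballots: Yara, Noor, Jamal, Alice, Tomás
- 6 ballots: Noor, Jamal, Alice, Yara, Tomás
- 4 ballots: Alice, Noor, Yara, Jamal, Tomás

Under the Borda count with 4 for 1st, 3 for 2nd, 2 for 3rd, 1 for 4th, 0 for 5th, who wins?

Jamal

Alice: 7×2 + 7×0 + 5×1 + 6×2 + 4×4 = 47
Noor: 7×1 + 7×3 + 5×3 + 6×4 + 4×3 = 79
Jamal: 7×3 + 7×4 + 5×2 + 6×3 + 4×1 = 81
Yara: 7×0 + 7×1 + 5×4 + 6×1 + 4×2 = 41
Tomás: 7×4 + 7×2 + 5×0 + 6×0 + 4×0 = 42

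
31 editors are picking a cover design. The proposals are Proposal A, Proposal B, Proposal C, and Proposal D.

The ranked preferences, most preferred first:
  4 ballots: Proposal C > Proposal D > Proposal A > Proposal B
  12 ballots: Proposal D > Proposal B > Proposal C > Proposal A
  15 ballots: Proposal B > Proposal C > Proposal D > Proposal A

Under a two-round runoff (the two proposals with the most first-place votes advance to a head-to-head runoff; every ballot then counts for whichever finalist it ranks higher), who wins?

Proposal D

Round 1 first-place votes: Proposal A 0, Proposal B 15, Proposal C 4, Proposal D 12. Proposal B and Proposal D advance.
Runoff: Proposal B is ranked above Proposal D on 15 ballots, Proposal D above Proposal B on 16.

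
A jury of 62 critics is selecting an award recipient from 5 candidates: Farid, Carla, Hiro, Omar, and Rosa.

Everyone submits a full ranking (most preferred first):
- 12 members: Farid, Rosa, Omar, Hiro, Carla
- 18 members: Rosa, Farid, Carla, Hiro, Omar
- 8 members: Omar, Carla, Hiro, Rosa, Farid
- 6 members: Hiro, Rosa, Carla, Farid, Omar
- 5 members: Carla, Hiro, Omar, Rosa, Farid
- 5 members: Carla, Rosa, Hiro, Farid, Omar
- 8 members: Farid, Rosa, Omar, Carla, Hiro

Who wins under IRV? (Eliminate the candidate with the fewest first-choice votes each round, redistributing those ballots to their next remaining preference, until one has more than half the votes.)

Rosa

Round 1: Farid 20, Carla 10, Hiro 6, Omar 8, Rosa 18. Hiro eliminated.
Round 2: Farid 20, Carla 10, Omar 8, Rosa 24. Omar eliminated.
Round 3: Farid 20, Carla 18, Rosa 24. Carla eliminated.
Round 4: Farid 20, Rosa 42. Rosa has a majority (≥32).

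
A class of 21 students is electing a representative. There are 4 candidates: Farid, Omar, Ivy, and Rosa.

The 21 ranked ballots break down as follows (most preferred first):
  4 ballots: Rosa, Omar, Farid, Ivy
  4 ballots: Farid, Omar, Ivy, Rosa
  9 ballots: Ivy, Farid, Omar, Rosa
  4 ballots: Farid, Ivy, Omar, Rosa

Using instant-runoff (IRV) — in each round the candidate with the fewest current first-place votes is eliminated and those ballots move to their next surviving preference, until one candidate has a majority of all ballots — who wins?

Round 1: Farid 8, Omar 0, Ivy 9, Rosa 4. Omar eliminated.
Round 2: Farid 8, Ivy 9, Rosa 4. Rosa eliminated.
Round 3: Farid 12, Ivy 9. Farid has a majority (≥11).

Farid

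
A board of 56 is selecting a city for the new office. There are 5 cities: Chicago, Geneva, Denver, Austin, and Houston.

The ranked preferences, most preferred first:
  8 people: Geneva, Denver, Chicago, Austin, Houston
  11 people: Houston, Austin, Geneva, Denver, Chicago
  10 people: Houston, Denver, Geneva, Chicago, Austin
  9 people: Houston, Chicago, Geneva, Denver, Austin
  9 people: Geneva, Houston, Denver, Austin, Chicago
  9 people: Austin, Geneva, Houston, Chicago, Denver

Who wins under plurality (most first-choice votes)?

First-place votes: Chicago 0, Geneva 17, Denver 0, Austin 9, Houston 30.

Houston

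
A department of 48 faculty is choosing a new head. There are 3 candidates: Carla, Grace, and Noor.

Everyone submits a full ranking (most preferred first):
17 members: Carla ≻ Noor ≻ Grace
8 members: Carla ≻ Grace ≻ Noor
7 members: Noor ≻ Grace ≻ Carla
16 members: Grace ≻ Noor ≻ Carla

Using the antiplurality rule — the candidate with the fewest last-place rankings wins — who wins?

Last-place votes: Carla 23, Grace 17, Noor 8.

Noor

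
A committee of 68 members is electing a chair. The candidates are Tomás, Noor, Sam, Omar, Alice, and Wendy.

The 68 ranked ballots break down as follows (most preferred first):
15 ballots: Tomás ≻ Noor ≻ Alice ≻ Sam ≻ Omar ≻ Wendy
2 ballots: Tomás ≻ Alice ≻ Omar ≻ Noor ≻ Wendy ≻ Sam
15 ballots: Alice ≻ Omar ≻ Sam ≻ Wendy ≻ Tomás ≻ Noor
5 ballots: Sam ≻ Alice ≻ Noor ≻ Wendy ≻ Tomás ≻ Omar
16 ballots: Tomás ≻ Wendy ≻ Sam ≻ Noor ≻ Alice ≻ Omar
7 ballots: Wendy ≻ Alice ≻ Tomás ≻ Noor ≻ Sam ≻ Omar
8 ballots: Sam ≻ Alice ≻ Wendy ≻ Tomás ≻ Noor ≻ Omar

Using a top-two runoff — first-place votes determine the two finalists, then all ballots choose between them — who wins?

Alice

Round 1 first-place votes: Tomás 33, Noor 0, Sam 13, Omar 0, Alice 15, Wendy 7. Tomás and Alice advance.
Runoff: Tomás is ranked above Alice on 33 ballots, Alice above Tomás on 35.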